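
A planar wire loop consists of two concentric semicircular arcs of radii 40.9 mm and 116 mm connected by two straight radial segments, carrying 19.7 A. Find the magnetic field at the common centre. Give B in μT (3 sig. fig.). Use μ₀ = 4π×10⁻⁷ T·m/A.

B ≈ 98.0 μT

The radial connectors point toward the centre, so dl × r̂ = 0 and they contribute nothing.
Each semicircle gives μ₀I/(4R): inner arc 1.51×10⁻⁴ T, outer arc 5.34×10⁻⁵ T.
The two arcs carry current in opposite angular senses, so their fields oppose: B = |1.51×10⁻⁴ − 5.34×10⁻⁵| = 9.80×10⁻⁵ T.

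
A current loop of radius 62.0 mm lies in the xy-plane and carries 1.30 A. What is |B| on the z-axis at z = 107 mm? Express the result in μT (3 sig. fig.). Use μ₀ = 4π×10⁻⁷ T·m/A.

B ≈ 1.66 μT

On the axis of a circular loop, B = μ₀IR² / [2(R²+z²)^(3/2)].
R² + z² = (0.062)² + (0.107)² = 0.01529 m², and (R²+z²)^(3/2) = 1.89×10⁻³ m³.
B = (4π×10⁻⁷ × 1.30 × 0.003844) / (2 × 1.89×10⁻³) = 1.66×10⁻⁶ T.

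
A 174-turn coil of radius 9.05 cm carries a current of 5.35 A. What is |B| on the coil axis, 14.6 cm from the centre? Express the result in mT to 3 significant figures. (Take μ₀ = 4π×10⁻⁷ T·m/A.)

For an N-turn flat coil, B = Nμ₀IR²/[2(R²+z²)^(3/2)] with R = 0.0905 m, z = 0.146 m.
B = 174 × 5.43×10⁻⁶ T = 9.45×10⁻⁴ T.

B ≈ 0.945 mT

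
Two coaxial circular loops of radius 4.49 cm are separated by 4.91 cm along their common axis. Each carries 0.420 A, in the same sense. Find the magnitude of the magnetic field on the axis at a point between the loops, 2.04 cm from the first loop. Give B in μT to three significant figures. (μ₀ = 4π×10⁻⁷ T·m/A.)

B ≈ 7.95 μT

Each loop contributes B = μ₀IR²/[2(R²+z²)^(3/2)] on the axis, with z measured from that loop.
Loop 1 (z = 0.0204 m): B₁ = 4.44×10⁻⁶ T. Loop 2 (z = 0.0287 m): B₂ = 3.52×10⁻⁶ T.
The fields add: B = B₁ + B₂ = 7.95×10⁻⁶ T.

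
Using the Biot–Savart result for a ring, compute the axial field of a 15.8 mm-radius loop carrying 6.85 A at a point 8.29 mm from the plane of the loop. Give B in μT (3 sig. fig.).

B ≈ 189 μT

On the axis of a circular loop, B = μ₀IR² / [2(R²+z²)^(3/2)].
R² + z² = (0.0158)² + (0.00829)² = 0.0003184 m², and (R²+z²)^(3/2) = 5.68×10⁻⁶ m³.
B = (4π×10⁻⁷ × 6.85 × 0.0002496) / (2 × 5.68×10⁻⁶) = 1.89×10⁻⁴ T.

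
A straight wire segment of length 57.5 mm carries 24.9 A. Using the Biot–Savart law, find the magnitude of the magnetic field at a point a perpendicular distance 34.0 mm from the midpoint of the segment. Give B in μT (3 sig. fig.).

For a finite straight segment, B = (μ₀I/4πd)(sinθ₁ + sinθ₂), where θ₁, θ₂ are the angles from the perpendicular to each end.
The perpendicular from the point meets the wire at its midpoint, so each end is L/2 = 0.02875 m away along the wire.
sinθ₁ = 0.02875/√(0.02875²+0.034²) = 0.6457; sinθ₂ = 0.02875/√(0.02875²+0.034²) = 0.6457.
B = (4π×10⁻⁷ × 24.9) / (4π × 0.034) × (0.6457 + 0.6457) = 9.46×10⁻⁵ T.

B ≈ 94.6 μT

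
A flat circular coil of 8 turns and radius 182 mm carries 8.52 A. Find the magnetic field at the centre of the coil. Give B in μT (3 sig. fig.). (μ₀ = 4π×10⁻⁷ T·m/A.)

For an N-turn flat coil, B = Nμ₀I/(2R) with R = 0.182 m.
B = 8 × 2.94×10⁻⁵ T = 2.35×10⁻⁴ T.

B ≈ 235 μT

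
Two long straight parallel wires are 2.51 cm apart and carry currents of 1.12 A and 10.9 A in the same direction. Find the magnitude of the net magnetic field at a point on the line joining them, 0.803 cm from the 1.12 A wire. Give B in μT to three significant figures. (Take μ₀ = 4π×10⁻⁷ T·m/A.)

B ≈ 99.8 μT

Each long wire gives B = μ₀I/(2πd). Distances are d₁ = 0.00803 m and d₂ = 0.01707 m.
B₁ = 2.79×10⁻⁵ T, B₂ = 1.28×10⁻⁴ T.
Between parallel currents the two contributions point in opposite directions, so they subtract. B = |B₁ − B₂| = |2.79×10⁻⁵ − 1.28×10⁻⁴| = 9.98×10⁻⁵ T.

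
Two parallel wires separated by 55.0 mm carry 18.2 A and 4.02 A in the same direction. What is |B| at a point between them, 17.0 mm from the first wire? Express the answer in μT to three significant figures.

Each long wire gives B = μ₀I/(2πd). Distances are d₁ = 0.017 m and d₂ = 0.038 m.
B₁ = 2.14×10⁻⁴ T, B₂ = 2.12×10⁻⁵ T.
Between parallel currents the two contributions point in opposite directions, so they subtract. B = |B₁ − B₂| = |2.14×10⁻⁴ − 2.12×10⁻⁵| = 1.93×10⁻⁴ T.

B ≈ 193 μT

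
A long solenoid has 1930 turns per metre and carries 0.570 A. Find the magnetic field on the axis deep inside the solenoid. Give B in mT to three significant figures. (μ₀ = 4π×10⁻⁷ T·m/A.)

B ≈ 1.38 mT

Inside a long solenoid, B = μ₀nI with n = 1930 turns/m.
B = 4π×10⁻⁷ × 1930 × 0.570 = 1.38×10⁻³ T.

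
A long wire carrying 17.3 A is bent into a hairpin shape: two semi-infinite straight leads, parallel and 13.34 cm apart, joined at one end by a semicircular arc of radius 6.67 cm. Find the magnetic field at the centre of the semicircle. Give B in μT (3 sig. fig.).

The semicircular arc contributes B_arc = μ₀I·π/(4πR) = μ₀I/(4R) = 8.15×10⁻⁵ T.
Each semi-infinite lead is at perpendicular distance R = 0.0667 m from the centre, with the perpendicular foot at its near end, so it contributes μ₀I/(4πR); both point the same way, together 5.19×10⁻⁵ T.
Arc and leads all point the same direction: B = 8.15×10⁻⁵ + 5.19×10⁻⁵ = 1.33×10⁻⁴ T.

B ≈ 133 μT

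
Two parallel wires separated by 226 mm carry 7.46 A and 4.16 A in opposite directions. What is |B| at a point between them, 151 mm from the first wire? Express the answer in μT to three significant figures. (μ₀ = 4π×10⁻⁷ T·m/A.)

B ≈ 21.0 μT

Each long wire gives B = μ₀I/(2πd). Distances are d₁ = 0.151 m and d₂ = 0.075 m.
B₁ = 9.88×10⁻⁶ T, B₂ = 1.11×10⁻⁵ T.
Between antiparallel currents both contributions point the same way, so they add. B = B₁ + B₂ = 9.88×10⁻⁶ + 1.11×10⁻⁵ = 2.10×10⁻⁵ T.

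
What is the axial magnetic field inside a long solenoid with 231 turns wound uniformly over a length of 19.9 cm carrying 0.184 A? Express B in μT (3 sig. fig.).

Inside a long solenoid, B = μ₀nI with n = 1161 turns/m.
B = 4π×10⁻⁷ × 1161 × 0.184 = 2.68×10⁻⁴ T.

B ≈ 268 μT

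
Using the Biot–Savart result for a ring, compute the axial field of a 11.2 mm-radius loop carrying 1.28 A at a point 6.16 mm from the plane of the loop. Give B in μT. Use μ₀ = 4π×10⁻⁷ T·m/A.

On the axis of a circular loop, B = μ₀IR² / [2(R²+z²)^(3/2)].
R² + z² = (0.0112)² + (0.00616)² = 0.0001634 m², and (R²+z²)^(3/2) = 2.09×10⁻⁶ m³.
B = (4π×10⁻⁷ × 1.28 × 0.0001254) / (2 × 2.09×10⁻⁶) = 4.83×10⁻⁵ T.

B ≈ 48.3 μT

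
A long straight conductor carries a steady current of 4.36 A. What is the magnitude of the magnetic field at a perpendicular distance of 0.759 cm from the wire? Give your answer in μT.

B ≈ 115 μT

For an infinitely long straight wire, B = μ₀I/(2πd).
B = (4π×10⁻⁷ × 4.36) / (2π × 0.00759) = 1.15×10⁻⁴ T.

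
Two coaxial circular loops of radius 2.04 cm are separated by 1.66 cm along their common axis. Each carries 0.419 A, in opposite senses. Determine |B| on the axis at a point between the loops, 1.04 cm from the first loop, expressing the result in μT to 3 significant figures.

B ≈ 2.18 μT

Each loop contributes B = μ₀IR²/[2(R²+z²)^(3/2)] on the axis, with z measured from that loop.
Loop 1 (z = 0.0104 m): B₁ = 9.13×10⁻⁶ T. Loop 2 (z = 0.0062 m): B₂ = 1.13×10⁻⁵ T.
The fields oppose: B = |B₁ − B₂| = 2.18×10⁻⁶ T.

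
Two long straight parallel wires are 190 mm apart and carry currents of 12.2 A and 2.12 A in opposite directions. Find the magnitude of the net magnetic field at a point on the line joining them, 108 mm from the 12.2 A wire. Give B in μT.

Each long wire gives B = μ₀I/(2πd). Distances are d₁ = 0.108 m and d₂ = 0.082 m.
B₁ = 2.26×10⁻⁵ T, B₂ = 5.17×10⁻⁶ T.
Between antiparallel currents both contributions point the same way, so they add. B = B₁ + B₂ = 2.26×10⁻⁵ + 5.17×10⁻⁶ = 2.78×10⁻⁵ T.

B ≈ 27.8 μT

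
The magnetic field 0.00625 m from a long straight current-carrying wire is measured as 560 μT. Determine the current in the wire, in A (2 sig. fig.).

I ≈ 17 A

For a long straight wire B = μ₀I/(2πd), so I = 2πdB/μ₀.
I = 2π × 0.00625 × 5.60×10⁻⁴ / (4π×10⁻⁷) = 17.5 A.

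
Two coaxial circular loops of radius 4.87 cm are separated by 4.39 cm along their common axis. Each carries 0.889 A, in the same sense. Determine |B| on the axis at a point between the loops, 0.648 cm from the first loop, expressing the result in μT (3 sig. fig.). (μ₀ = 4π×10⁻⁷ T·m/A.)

Each loop contributes B = μ₀IR²/[2(R²+z²)^(3/2)] on the axis, with z measured from that loop.
Loop 1 (z = 0.00648 m): B₁ = 1.12×10⁻⁵ T. Loop 2 (z = 0.03742 m): B₂ = 5.72×10⁻⁶ T.
The fields add: B = B₁ + B₂ = 1.69×10⁻⁵ T.

B ≈ 16.9 μT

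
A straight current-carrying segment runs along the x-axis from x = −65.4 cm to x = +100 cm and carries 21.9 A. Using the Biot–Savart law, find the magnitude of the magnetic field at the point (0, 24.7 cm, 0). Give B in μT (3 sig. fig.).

For a finite straight segment, B = (μ₀I/4πd)(sinθ₁ + sinθ₂), where θ₁, θ₂ are the angles from the perpendicular to each end.
The perpendicular distance is d = 0.247 m; the end-offsets along the wire are a = 0.654 m and b = 1 m.
sinθ₁ = 0.654/√(0.654²+0.247²) = 0.9355; sinθ₂ = 1/√(1²+0.247²) = 0.9708.
B = (4π×10⁻⁷ × 21.9) / (4π × 0.247) × (0.9355 + 0.9708) = 1.69×10⁻⁵ T.

B ≈ 16.9 μT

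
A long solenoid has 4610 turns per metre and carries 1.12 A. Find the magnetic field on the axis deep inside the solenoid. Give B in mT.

Inside a long solenoid, B = μ₀nI with n = 4610 turns/m.
B = 4π×10⁻⁷ × 4610 × 1.12 = 6.49×10⁻³ T.

B ≈ 6.49 mT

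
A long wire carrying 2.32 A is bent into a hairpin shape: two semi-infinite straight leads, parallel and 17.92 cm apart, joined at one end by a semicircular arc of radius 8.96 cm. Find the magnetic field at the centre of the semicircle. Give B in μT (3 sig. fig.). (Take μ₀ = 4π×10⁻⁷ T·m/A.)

B ≈ 13.3 μT

The semicircular arc contributes B_arc = μ₀I·π/(4πR) = μ₀I/(4R) = 8.13×10⁻⁶ T.
Each semi-infinite lead is at perpendicular distance R = 0.0896 m from the centre, with the perpendicular foot at its near end, so it contributes μ₀I/(4πR); both point the same way, together 5.18×10⁻⁶ T.
Arc and leads all point the same direction: B = 8.13×10⁻⁶ + 5.18×10⁻⁶ = 1.33×10⁻⁵ T.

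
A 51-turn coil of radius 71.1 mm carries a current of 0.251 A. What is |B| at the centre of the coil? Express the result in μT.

For an N-turn flat coil, B = Nμ₀I/(2R) with R = 0.0711 m.
B = 51 × 2.22×10⁻⁶ T = 1.13×10⁻⁴ T.

B ≈ 113 μT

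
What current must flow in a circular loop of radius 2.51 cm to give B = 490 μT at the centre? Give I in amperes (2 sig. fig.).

At the centre of a circular loop B = μ₀I/(2R), so I = 2RB/μ₀.
With R = 0.0251 m, I = 2 × 0.0251 × 4.90×10⁻⁴ / (4π×10⁻⁷) = 19.6 A.

I ≈ 20 A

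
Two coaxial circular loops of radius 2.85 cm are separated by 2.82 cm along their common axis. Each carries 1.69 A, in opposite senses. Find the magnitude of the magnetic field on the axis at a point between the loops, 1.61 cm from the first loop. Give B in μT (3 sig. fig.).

Each loop contributes B = μ₀IR²/[2(R²+z²)^(3/2)] on the axis, with z measured from that loop.
Loop 1 (z = 0.0161 m): B₁ = 2.46×10⁻⁵ T. Loop 2 (z = 0.0121 m): B₂ = 2.91×10⁻⁵ T.
The fields oppose: B = |B₁ − B₂| = 4.47×10⁻⁶ T.

B ≈ 4.47 μT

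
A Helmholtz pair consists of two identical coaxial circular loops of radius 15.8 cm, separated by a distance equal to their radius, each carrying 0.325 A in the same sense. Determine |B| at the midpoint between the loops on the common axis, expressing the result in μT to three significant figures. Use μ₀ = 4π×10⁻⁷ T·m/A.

B ≈ 1.85 μT

Each loop contributes B = μ₀IR²/[2(R²+z²)^(3/2)] on the axis, with z measured from that loop.
Loop 1 (z = 0.079 m): B₁ = 9.25×10⁻⁷ T. Loop 2 (z = 0.079 m): B₂ = 9.25×10⁻⁷ T.
The fields add: B = B₁ + B₂ = 1.85×10⁻⁶ T.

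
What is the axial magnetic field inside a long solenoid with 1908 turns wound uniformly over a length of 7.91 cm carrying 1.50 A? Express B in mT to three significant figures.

B ≈ 45.5 mT

Inside a long solenoid, B = μ₀nI with n = 2.412×10⁴ turns/m.
B = 4π×10⁻⁷ × 2.412×10⁴ × 1.50 = 4.55×10⁻² T.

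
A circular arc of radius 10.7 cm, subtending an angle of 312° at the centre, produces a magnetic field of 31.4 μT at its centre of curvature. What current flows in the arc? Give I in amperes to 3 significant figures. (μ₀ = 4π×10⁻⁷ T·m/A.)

I ≈ 6.17 A

For a circular arc, B = μ₀Iφ/(4πR) with φ in radians; here φ = 5.445 rad.
So I = 4πRB/(μ₀φ) = 4π × 0.107 × 3.14×10⁻⁵ / (4π×10⁻⁷ × 5.445) = 6.17 A.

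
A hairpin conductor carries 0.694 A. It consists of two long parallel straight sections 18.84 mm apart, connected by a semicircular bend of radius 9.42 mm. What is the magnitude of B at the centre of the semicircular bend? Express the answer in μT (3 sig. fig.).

B ≈ 37.9 μT

The semicircular arc contributes B_arc = μ₀I·π/(4πR) = μ₀I/(4R) = 2.31×10⁻⁵ T.
Each semi-infinite lead is at perpendicular distance R = 0.00942 m from the centre, with the perpendicular foot at its near end, so it contributes μ₀I/(4πR); both point the same way, together 1.47×10⁻⁵ T.
Arc and leads all point the same direction: B = 2.31×10⁻⁵ + 1.47×10⁻⁵ = 3.79×10⁻⁵ T.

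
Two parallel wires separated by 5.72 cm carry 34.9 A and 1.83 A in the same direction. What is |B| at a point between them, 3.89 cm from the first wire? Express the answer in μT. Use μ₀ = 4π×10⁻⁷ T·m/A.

B ≈ 159 μT

Each long wire gives B = μ₀I/(2πd). Distances are d₁ = 0.0389 m and d₂ = 0.0183 m.
B₁ = 1.79×10⁻⁴ T, B₂ = 2.00×10⁻⁵ T.
Between parallel currents the two contributions point in opposite directions, so they subtract. B = |B₁ − B₂| = |1.79×10⁻⁴ − 2.00×10⁻⁵| = 1.59×10⁻⁴ T.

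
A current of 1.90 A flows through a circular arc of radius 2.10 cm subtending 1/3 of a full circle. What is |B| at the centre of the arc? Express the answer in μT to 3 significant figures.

The Biot–Savart field of a circular arc at its centre is B = μ₀Iφ/(4πR), with φ = 2.094 rad.
B = (4π×10⁻⁷ × 1.90 × 2.094) / (4π × 0.021) = 1.89×10⁻⁵ T.

B ≈ 18.9 μT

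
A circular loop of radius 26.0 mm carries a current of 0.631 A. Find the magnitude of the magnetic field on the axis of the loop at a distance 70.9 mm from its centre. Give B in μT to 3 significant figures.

On the axis of a circular loop, B = μ₀IR² / [2(R²+z²)^(3/2)].
R² + z² = (0.026)² + (0.0709)² = 0.005703 m², and (R²+z²)^(3/2) = 4.31×10⁻⁴ m³.
B = (4π×10⁻⁷ × 0.631 × 0.000676) / (2 × 4.31×10⁻⁴) = 6.22×10⁻⁷ T.

B ≈ 0.622 μT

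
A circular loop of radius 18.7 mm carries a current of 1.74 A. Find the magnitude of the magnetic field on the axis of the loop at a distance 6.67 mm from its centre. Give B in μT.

On the axis of a circular loop, B = μ₀IR² / [2(R²+z²)^(3/2)].
R² + z² = (0.0187)² + (0.00667)² = 0.0003942 m², and (R²+z²)^(3/2) = 7.83×10⁻⁶ m³.
B = (4π×10⁻⁷ × 1.74 × 0.0003497) / (2 × 7.83×10⁻⁶) = 4.89×10⁻⁵ T.

B ≈ 48.9 μT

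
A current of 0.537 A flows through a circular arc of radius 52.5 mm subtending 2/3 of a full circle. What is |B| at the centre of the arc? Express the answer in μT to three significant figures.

The Biot–Savart field of a circular arc at its centre is B = μ₀Iφ/(4πR), with φ = 4.189 rad.
B = (4π×10⁻⁷ × 0.537 × 4.189) / (4π × 0.0525) = 4.28×10⁻⁶ T.

B ≈ 4.28 μT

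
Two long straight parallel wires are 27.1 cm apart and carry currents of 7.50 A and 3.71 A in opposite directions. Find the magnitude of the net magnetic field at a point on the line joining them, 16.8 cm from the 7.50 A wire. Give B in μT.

Each long wire gives B = μ₀I/(2πd). Distances are d₁ = 0.168 m and d₂ = 0.103 m.
B₁ = 8.93×10⁻⁶ T, B₂ = 7.20×10⁻⁶ T.
Between antiparallel currents both contributions point the same way, so they add. B = B₁ + B₂ = 8.93×10⁻⁶ + 7.20×10⁻⁶ = 1.61×10⁻⁵ T.

B ≈ 16.1 μT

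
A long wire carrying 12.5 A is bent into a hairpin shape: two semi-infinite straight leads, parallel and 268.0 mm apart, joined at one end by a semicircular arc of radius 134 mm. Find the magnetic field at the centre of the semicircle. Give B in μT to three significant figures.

B ≈ 48.0 μT

The semicircular arc contributes B_arc = μ₀I·π/(4πR) = μ₀I/(4R) = 2.93×10⁻⁵ T.
Each semi-infinite lead is at perpendicular distance R = 0.134 m from the centre, with the perpendicular foot at its near end, so it contributes μ₀I/(4πR); both point the same way, together 1.87×10⁻⁵ T.
Arc and leads all point the same direction: B = 2.93×10⁻⁵ + 1.87×10⁻⁵ = 4.80×10⁻⁵ T.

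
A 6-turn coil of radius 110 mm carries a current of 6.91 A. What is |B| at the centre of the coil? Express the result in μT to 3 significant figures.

B ≈ 237 μT

For an N-turn flat coil, B = Nμ₀I/(2R) with R = 0.11 m.
B = 6 × 3.95×10⁻⁵ T = 2.37×10⁻⁴ T.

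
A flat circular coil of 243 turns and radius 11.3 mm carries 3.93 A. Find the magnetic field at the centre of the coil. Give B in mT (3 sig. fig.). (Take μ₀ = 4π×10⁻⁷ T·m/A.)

For an N-turn flat coil, B = Nμ₀I/(2R) with R = 0.0113 m.
B = 243 × 2.19×10⁻⁴ T = 5.31×10⁻² T.

B ≈ 53.1 mT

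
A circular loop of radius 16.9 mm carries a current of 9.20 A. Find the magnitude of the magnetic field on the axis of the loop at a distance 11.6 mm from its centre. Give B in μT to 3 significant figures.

B ≈ 192 μT

On the axis of a circular loop, B = μ₀IR² / [2(R²+z²)^(3/2)].
R² + z² = (0.0169)² + (0.0116)² = 0.0004202 m², and (R²+z²)^(3/2) = 8.61×10⁻⁶ m³.
B = (4π×10⁻⁷ × 9.20 × 0.0002856) / (2 × 8.61×10⁻⁶) = 1.92×10⁻⁴ T.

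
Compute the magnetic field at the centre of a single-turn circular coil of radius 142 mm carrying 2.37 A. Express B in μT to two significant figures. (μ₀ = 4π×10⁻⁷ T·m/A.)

B ≈ 10 μT

At the centre of a circular loop the Biot–Savart law gives B = μ₀I/(2R).
B = (4π×10⁻⁷ × 2.37) / (2 × 0.142) = 1.05×10⁻⁵ T.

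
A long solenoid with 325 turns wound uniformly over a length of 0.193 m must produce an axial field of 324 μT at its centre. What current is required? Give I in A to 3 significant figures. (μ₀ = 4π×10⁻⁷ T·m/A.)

Inside a long solenoid B = μ₀nI with n = 1684 m⁻¹, so I = B/(μ₀n).
I = 3.24×10⁻⁴ / (4π×10⁻⁷ × 1684) = 0.153 A.

I ≈ 0.153 A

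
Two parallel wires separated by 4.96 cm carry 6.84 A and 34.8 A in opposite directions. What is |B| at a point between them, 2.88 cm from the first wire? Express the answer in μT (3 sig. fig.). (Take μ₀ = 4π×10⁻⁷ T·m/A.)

B ≈ 382 μT

Each long wire gives B = μ₀I/(2πd). Distances are d₁ = 0.0288 m and d₂ = 0.0208 m.
B₁ = 4.75×10⁻⁵ T, B₂ = 3.35×10⁻⁴ T.
Between antiparallel currents both contributions point the same way, so they add. B = B₁ + B₂ = 4.75×10⁻⁵ + 3.35×10⁻⁴ = 3.82×10⁻⁴ T.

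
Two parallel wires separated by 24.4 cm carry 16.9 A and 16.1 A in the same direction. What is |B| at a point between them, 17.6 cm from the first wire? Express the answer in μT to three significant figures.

B ≈ 28.1 μT

Each long wire gives B = μ₀I/(2πd). Distances are d₁ = 0.176 m and d₂ = 0.068 m.
B₁ = 1.92×10⁻⁵ T, B₂ = 4.74×10⁻⁵ T.
Between parallel currents the two contributions point in opposite directions, so they subtract. B = |B₁ − B₂| = |1.92×10⁻⁵ − 4.74×10⁻⁵| = 2.81×10⁻⁵ T.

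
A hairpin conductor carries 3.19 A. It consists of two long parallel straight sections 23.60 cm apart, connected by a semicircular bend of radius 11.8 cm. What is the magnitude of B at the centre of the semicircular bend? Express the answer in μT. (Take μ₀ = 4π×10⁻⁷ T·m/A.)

The semicircular arc contributes B_arc = μ₀I·π/(4πR) = μ₀I/(4R) = 8.49×10⁻⁶ T.
Each semi-infinite lead is at perpendicular distance R = 0.118 m from the centre, with the perpendicular foot at its near end, so it contributes μ₀I/(4πR); both point the same way, together 5.41×10⁻⁶ T.
Arc and leads all point the same direction: B = 8.49×10⁻⁶ + 5.41×10⁻⁶ = 1.39×10⁻⁵ T.

B ≈ 13.9 μT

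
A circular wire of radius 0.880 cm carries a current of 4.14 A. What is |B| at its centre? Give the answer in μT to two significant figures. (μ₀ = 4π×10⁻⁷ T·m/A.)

At the centre of a circular loop the Biot–Savart law gives B = μ₀I/(2R).
B = (4π×10⁻⁷ × 4.14) / (2 × 0.0088) = 2.96×10⁻⁴ T.

B ≈ 300 μT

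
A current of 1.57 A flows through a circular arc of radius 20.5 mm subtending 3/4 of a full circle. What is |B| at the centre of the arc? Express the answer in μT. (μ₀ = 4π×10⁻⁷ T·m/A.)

The Biot–Savart field of a circular arc at its centre is B = μ₀Iφ/(4πR), with φ = 4.712 rad.
B = (4π×10⁻⁷ × 1.57 × 4.712) / (4π × 0.0205) = 3.61×10⁻⁵ T.

B ≈ 36.1 μT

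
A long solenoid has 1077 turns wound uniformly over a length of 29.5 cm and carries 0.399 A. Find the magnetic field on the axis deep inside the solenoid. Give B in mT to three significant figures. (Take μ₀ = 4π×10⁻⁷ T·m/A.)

B ≈ 1.83 mT

Inside a long solenoid, B = μ₀nI with n = 3651 turns/m.
B = 4π×10⁻⁷ × 3651 × 0.399 = 1.83×10⁻³ T.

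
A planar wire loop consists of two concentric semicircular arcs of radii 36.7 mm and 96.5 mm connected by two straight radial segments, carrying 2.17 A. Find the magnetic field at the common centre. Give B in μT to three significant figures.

The radial connectors point toward the centre, so dl × r̂ = 0 and they contribute nothing.
Each semicircle gives μ₀I/(4R): inner arc 1.86×10⁻⁵ T, outer arc 7.06×10⁻⁶ T.
The two arcs carry current in opposite angular senses, so their fields oppose: B = |1.86×10⁻⁵ − 7.06×10⁻⁶| = 1.15×10⁻⁵ T.

B ≈ 11.5 μT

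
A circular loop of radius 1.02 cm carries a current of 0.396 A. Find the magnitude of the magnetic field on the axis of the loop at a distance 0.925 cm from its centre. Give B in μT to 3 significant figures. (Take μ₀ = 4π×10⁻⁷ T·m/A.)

On the axis of a circular loop, B = μ₀IR² / [2(R²+z²)^(3/2)].
R² + z² = (0.0102)² + (0.00925)² = 0.0001896 m², and (R²+z²)^(3/2) = 2.61×10⁻⁶ m³.
B = (4π×10⁻⁷ × 0.396 × 0.000104) / (2 × 2.61×10⁻⁶) = 9.92×10⁻⁶ T.

B ≈ 9.92 μT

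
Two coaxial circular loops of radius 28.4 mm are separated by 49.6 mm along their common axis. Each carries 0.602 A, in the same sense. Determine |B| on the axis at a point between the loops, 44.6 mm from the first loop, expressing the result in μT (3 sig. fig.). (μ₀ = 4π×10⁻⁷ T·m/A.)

B ≈ 14.8 μT

Each loop contributes B = μ₀IR²/[2(R²+z²)^(3/2)] on the axis, with z measured from that loop.
Loop 1 (z = 0.0446 m): B₁ = 2.06×10⁻⁶ T. Loop 2 (z = 0.005 m): B₂ = 1.27×10⁻⁵ T.
The fields add: B = B₁ + B₂ = 1.48×10⁻⁵ T.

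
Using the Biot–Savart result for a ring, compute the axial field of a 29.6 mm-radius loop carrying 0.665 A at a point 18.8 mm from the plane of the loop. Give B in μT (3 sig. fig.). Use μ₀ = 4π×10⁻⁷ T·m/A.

B ≈ 8.49 μT

On the axis of a circular loop, B = μ₀IR² / [2(R²+z²)^(3/2)].
R² + z² = (0.0296)² + (0.0188)² = 0.00123 m², and (R²+z²)^(3/2) = 4.31×10⁻⁵ m³.
B = (4π×10⁻⁷ × 0.665 × 0.0008762) / (2 × 4.31×10⁻⁵) = 8.49×10⁻⁶ T.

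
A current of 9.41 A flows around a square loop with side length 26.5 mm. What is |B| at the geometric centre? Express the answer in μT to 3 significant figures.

B ≈ 402 μT

Each side is a finite straight segment at perpendicular distance d = a/(2 tan(π/4)) = 0.01325 m from the centre, with end-angles ±π/4.
One side contributes B₁ = (μ₀I/4πd)·2 sin(π/4) = 1.00×10⁻⁴ T.
All 4 sides add in the same direction: B = 4 × 1.00×10⁻⁴ = 4.02×10⁻⁴ T.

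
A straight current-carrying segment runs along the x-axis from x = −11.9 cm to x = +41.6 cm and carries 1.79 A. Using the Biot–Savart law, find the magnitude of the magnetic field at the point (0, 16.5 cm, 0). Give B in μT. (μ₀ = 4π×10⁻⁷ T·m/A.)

For a finite straight segment, B = (μ₀I/4πd)(sinθ₁ + sinθ₂), where θ₁, θ₂ are the angles from the perpendicular to each end.
The perpendicular distance is d = 0.165 m; the end-offsets along the wire are a = 0.119 m and b = 0.416 m.
sinθ₁ = 0.119/√(0.119²+0.165²) = 0.5850; sinθ₂ = 0.416/√(0.416²+0.165²) = 0.9296.
B = (4π×10⁻⁷ × 1.79) / (4π × 0.165) × (0.5850 + 0.9296) = 1.64×10⁻⁶ T.

B ≈ 1.64 μT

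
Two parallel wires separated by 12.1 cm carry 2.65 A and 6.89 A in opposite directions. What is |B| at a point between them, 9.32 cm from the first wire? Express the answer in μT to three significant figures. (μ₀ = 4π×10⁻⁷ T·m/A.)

B ≈ 55.3 μT

Each long wire gives B = μ₀I/(2πd). Distances are d₁ = 0.0932 m and d₂ = 0.0278 m.
B₁ = 5.69×10⁻⁶ T, B₂ = 4.96×10⁻⁵ T.
Between antiparallel currents both contributions point the same way, so they add. B = B₁ + B₂ = 5.69×10⁻⁶ + 4.96×10⁻⁵ = 5.53×10⁻⁵ T.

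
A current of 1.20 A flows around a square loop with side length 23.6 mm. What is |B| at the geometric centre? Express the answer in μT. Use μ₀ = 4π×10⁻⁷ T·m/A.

Each side is a finite straight segment at perpendicular distance d = a/(2 tan(π/4)) = 0.0118 m from the centre, with end-angles ±π/4.
One side contributes B₁ = (μ₀I/4πd)·2 sin(π/4) = 1.44×10⁻⁵ T.
All 4 sides add in the same direction: B = 4 × 1.44×10⁻⁵ = 5.75×10⁻⁵ T.

B ≈ 57.5 μT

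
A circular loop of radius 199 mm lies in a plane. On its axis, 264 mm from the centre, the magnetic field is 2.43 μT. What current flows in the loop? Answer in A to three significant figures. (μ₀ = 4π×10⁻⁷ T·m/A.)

On the axis of a loop, B = μ₀IR²/[2(R²+z²)^(3/2)], so I = 2B(R²+z²)^(3/2)/(μ₀R²).
R² + z² = 0.0396 + 0.0697 = 0.1093 m²; raised to 3/2 gives 3.61×10⁻² m³.
I = 2 × 2.43×10⁻⁶ × 3.61×10⁻² / (1.26×10⁻⁶ × 0.0396) = 3.53 A.

I ≈ 3.53 A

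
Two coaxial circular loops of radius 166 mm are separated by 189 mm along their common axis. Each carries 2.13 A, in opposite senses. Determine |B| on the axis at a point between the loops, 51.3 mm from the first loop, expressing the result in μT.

B ≈ 3.36 μT

Each loop contributes B = μ₀IR²/[2(R²+z²)^(3/2)] on the axis, with z measured from that loop.
Loop 1 (z = 0.0513 m): B₁ = 7.03×10⁻⁶ T. Loop 2 (z = 0.1377 m): B₂ = 3.68×10⁻⁶ T.
The fields oppose: B = |B₁ − B₂| = 3.36×10⁻⁶ T.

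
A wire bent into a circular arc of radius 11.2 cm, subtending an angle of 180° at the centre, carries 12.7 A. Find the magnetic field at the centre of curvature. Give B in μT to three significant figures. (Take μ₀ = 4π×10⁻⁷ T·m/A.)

B ≈ 35.6 μT

The Biot–Savart field of a circular arc at its centre is B = μ₀Iφ/(4πR), with φ = 3.142 rad.
B = (4π×10⁻⁷ × 12.7 × 3.142) / (4π × 0.112) = 3.56×10⁻⁵ T.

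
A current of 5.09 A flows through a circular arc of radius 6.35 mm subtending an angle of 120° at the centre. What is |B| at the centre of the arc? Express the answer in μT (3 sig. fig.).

The Biot–Savart field of a circular arc at its centre is B = μ₀Iφ/(4πR), with φ = 2.094 rad.
B = (4π×10⁻⁷ × 5.09 × 2.094) / (4π × 0.00635) = 1.68×10⁻⁴ T.

B ≈ 168 μT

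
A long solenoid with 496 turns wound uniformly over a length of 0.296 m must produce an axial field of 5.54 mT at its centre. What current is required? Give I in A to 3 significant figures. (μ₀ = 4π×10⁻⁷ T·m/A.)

I ≈ 2.63 A

Inside a long solenoid B = μ₀nI with n = 1676 m⁻¹, so I = B/(μ₀n).
I = 5.54×10⁻³ / (4π×10⁻⁷ × 1676) = 2.63 A.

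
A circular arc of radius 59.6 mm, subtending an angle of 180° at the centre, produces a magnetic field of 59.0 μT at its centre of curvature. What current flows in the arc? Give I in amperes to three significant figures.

I ≈ 11.2 A

For a circular arc, B = μ₀Iφ/(4πR) with φ in radians; here φ = 3.142 rad.
So I = 4πRB/(μ₀φ) = 4π × 0.0596 × 5.90×10⁻⁵ / (4π×10⁻⁷ × 3.142) = 11.2 A.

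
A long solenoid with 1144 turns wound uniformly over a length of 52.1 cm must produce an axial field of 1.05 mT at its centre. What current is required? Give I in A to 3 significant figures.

I ≈ 0.381 A

Inside a long solenoid B = μ₀nI with n = 2196 m⁻¹, so I = B/(μ₀n).
I = 1.05×10⁻³ / (4π×10⁻⁷ × 2196) = 0.381 A.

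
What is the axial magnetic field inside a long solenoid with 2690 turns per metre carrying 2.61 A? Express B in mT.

B ≈ 8.82 mT

Inside a long solenoid, B = μ₀nI with n = 2690 turns/m.
B = 4π×10⁻⁷ × 2690 × 2.61 = 8.82×10⁻³ T.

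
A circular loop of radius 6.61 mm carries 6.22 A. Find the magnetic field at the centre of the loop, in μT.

At the centre of a circular loop the Biot–Savart law gives B = μ₀I/(2R).
B = (4π×10⁻⁷ × 6.22) / (2 × 0.00661) = 5.91×10⁻⁴ T.

B ≈ 591 μT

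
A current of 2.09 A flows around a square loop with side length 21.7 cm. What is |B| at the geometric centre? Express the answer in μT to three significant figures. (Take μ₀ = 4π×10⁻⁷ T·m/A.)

Each side is a finite straight segment at perpendicular distance d = a/(2 tan(π/4)) = 0.1085 m from the centre, with end-angles ±π/4.
One side contributes B₁ = (μ₀I/4πd)·2 sin(π/4) = 2.72×10⁻⁶ T.
All 4 sides add in the same direction: B = 4 × 2.72×10⁻⁶ = 1.09×10⁻⁵ T.

B ≈ 10.9 μT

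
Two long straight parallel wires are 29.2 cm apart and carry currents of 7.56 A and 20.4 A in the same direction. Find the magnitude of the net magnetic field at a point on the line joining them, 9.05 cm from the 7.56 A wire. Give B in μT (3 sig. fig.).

B ≈ 3.54 μT

Each long wire gives B = μ₀I/(2πd). Distances are d₁ = 0.0905 m and d₂ = 0.2015 m.
B₁ = 1.67×10⁻⁵ T, B₂ = 2.02×10⁻⁵ T.
Between parallel currents the two contributions point in opposite directions, so they subtract. B = |B₁ − B₂| = |1.67×10⁻⁵ − 2.02×10⁻⁵| = 3.54×10⁻⁶ T.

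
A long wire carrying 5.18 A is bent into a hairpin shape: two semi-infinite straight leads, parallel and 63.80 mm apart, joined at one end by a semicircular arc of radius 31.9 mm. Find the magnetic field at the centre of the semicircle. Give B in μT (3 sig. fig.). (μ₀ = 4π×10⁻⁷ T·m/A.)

The semicircular arc contributes B_arc = μ₀I·π/(4πR) = μ₀I/(4R) = 5.10×10⁻⁵ T.
Each semi-infinite lead is at perpendicular distance R = 0.0319 m from the centre, with the perpendicular foot at its near end, so it contributes μ₀I/(4πR); both point the same way, together 3.25×10⁻⁵ T.
Arc and leads all point the same direction: B = 5.10×10⁻⁵ + 3.25×10⁻⁵ = 8.35×10⁻⁵ T.

B ≈ 83.5 μT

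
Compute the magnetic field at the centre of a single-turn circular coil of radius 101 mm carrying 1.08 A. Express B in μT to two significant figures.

At the centre of a circular loop the Biot–Savart law gives B = μ₀I/(2R).
B = (4π×10⁻⁷ × 1.08) / (2 × 0.101) = 6.72×10⁻⁶ T.

B ≈ 6.7 μT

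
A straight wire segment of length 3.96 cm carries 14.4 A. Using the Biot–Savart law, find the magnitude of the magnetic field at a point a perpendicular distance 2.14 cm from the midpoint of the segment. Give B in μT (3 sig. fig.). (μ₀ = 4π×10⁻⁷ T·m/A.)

For a finite straight segment, B = (μ₀I/4πd)(sinθ₁ + sinθ₂), where θ₁, θ₂ are the angles from the perpendicular to each end.
The perpendicular from the point meets the wire at its midpoint, so each end is L/2 = 0.0198 m away along the wire.
sinθ₁ = 0.0198/√(0.0198²+0.0214²) = 0.6791; sinθ₂ = 0.0198/√(0.0198²+0.0214²) = 0.6791.
B = (4π×10⁻⁷ × 14.4) / (4π × 0.0214) × (0.6791 + 0.6791) = 9.14×10⁻⁵ T.

B ≈ 91.4 μT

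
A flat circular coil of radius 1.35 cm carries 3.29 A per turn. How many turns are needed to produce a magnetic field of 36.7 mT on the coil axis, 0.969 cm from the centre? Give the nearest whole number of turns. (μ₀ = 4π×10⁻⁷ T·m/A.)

For an N-turn coil, B = Nμ₀IR²/[2(R²+z²)^(3/2)]. A single turn gives B₁ = 8.21×10⁻⁵ T with R = 0.0135 m, z = 0.00969 m.
N = B/B₁ = 3.67×10⁻² / 8.21×10⁻⁵ = 447.02.

N = 447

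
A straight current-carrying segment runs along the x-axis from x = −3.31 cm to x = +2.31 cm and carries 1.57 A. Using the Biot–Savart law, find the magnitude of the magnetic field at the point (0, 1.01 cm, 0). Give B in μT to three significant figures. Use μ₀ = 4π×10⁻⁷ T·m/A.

For a finite straight segment, B = (μ₀I/4πd)(sinθ₁ + sinθ₂), where θ₁, θ₂ are the angles from the perpendicular to each end.
The perpendicular distance is d = 0.0101 m; the end-offsets along the wire are a = 0.0331 m and b = 0.0231 m.
sinθ₁ = 0.0331/√(0.0331²+0.0101²) = 0.9565; sinθ₂ = 0.0231/√(0.0231²+0.0101²) = 0.9162.
B = (4π×10⁻⁷ × 1.57) / (4π × 0.0101) × (0.9565 + 0.9162) = 2.91×10⁻⁵ T.

B ≈ 29.1 μT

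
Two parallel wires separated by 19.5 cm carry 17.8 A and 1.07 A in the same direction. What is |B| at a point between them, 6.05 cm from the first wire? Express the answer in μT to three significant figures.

Each long wire gives B = μ₀I/(2πd). Distances are d₁ = 0.0605 m and d₂ = 0.1345 m.
B₁ = 5.88×10⁻⁵ T, B₂ = 1.59×10⁻⁶ T.
Between parallel currents the two contributions point in opposite directions, so they subtract. B = |B₁ − B₂| = |5.88×10⁻⁵ − 1.59×10⁻⁶| = 5.73×10⁻⁵ T.

B ≈ 57.3 μT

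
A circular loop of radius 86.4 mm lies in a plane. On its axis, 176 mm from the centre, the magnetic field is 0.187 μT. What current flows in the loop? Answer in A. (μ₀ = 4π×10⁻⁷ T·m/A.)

I ≈ 0.300 A

On the axis of a loop, B = μ₀IR²/[2(R²+z²)^(3/2)], so I = 2B(R²+z²)^(3/2)/(μ₀R²).
R² + z² = 0.007465 + 0.03098 = 0.03844 m²; raised to 3/2 gives 7.54×10⁻³ m³.
I = 2 × 1.87×10⁻⁷ × 7.54×10⁻³ / (1.26×10⁻⁶ × 0.007465) = 0.300 A.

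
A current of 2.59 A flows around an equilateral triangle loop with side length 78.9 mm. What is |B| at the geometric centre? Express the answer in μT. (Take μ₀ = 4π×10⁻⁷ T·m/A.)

Each side is a finite straight segment at perpendicular distance d = a/(2 tan(π/3)) = 0.02278 m from the centre, with end-angles ±π/3.
One side contributes B₁ = (μ₀I/4πd)·2 sin(π/3) = 1.97×10⁻⁵ T.
All 3 sides add in the same direction: B = 3 × 1.97×10⁻⁵ = 5.91×10⁻⁵ T.

B ≈ 59.1 μT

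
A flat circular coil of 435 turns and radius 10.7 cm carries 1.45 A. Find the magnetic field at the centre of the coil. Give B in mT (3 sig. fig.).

B ≈ 3.70 mT

For an N-turn flat coil, B = Nμ₀I/(2R) with R = 0.107 m.
B = 435 × 8.51×10⁻⁶ T = 3.70×10⁻³ T.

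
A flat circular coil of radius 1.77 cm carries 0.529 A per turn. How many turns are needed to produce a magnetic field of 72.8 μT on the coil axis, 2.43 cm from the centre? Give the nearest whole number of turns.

For an N-turn coil, B = Nμ₀IR²/[2(R²+z²)^(3/2)]. A single turn gives B₁ = 3.83×10⁻⁶ T with R = 0.0177 m, z = 0.0243 m.
N = B/B₁ = 7.28×10⁻⁵ / 3.83×10⁻⁶ = 19.00.

N = 19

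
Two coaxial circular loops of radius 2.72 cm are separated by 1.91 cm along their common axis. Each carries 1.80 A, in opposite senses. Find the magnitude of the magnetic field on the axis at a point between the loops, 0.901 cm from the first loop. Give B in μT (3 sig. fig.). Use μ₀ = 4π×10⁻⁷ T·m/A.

B ≈ 1.30 μT

Each loop contributes B = μ₀IR²/[2(R²+z²)^(3/2)] on the axis, with z measured from that loop.
Loop 1 (z = 0.00901 m): B₁ = 3.56×10⁻⁵ T. Loop 2 (z = 0.01009 m): B₂ = 3.43×10⁻⁵ T.
The fields oppose: B = |B₁ − B₂| = 1.30×10⁻⁶ T.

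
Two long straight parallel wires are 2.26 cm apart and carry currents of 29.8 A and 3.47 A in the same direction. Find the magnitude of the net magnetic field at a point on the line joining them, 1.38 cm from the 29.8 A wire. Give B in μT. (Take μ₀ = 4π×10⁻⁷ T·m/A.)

Each long wire gives B = μ₀I/(2πd). Distances are d₁ = 0.0138 m and d₂ = 0.0088 m.
B₁ = 4.32×10⁻⁴ T, B₂ = 7.89×10⁻⁵ T.
Between parallel currents the two contributions point in opposite directions, so they subtract. B = |B₁ − B₂| = |4.32×10⁻⁴ − 7.89×10⁻⁵| = 3.53×10⁻⁴ T.

B ≈ 353 μT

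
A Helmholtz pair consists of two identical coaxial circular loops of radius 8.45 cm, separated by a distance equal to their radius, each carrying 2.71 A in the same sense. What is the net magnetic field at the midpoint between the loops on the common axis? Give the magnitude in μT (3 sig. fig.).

B ≈ 28.8 μT

Each loop contributes B = μ₀IR²/[2(R²+z²)^(3/2)] on the axis, with z measured from that loop.
Loop 1 (z = 0.04225 m): B₁ = 1.44×10⁻⁵ T. Loop 2 (z = 0.04225 m): B₂ = 1.44×10⁻⁵ T.
The fields add: B = B₁ + B₂ = 2.88×10⁻⁵ T.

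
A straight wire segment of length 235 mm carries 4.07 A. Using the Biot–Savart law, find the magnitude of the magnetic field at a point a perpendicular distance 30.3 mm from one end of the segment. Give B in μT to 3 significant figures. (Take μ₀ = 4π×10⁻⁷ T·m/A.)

B ≈ 13.3 μT

For a finite straight segment, B = (μ₀I/4πd)(sinθ₁ + sinθ₂), where θ₁, θ₂ are the angles from the perpendicular to each end.
The perpendicular foot is at one end, so the two end-offsets along the wire are 0 and L = 0.235 m.
sinθ₁ = 0/√(0²+0.0303²) = 0.0000; sinθ₂ = 0.235/√(0.235²+0.0303²) = 0.9918.
B = (4π×10⁻⁷ × 4.07) / (4π × 0.0303) × (0.0000 + 0.9918) = 1.33×10⁻⁵ T.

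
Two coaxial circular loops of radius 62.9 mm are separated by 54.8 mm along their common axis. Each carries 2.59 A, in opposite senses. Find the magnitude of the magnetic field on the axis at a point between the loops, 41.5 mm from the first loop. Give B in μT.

B ≈ 9.18 μT

Each loop contributes B = μ₀IR²/[2(R²+z²)^(3/2)] on the axis, with z measured from that loop.
Loop 1 (z = 0.0415 m): B₁ = 1.50×10⁻⁵ T. Loop 2 (z = 0.0133 m): B₂ = 2.42×10⁻⁵ T.
The fields oppose: B = |B₁ − B₂| = 9.18×10⁻⁶ T.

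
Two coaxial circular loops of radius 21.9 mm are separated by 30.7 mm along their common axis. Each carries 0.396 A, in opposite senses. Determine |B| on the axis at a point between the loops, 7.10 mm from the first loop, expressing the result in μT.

B ≈ 6.20 μT

Each loop contributes B = μ₀IR²/[2(R²+z²)^(3/2)] on the axis, with z measured from that loop.
Loop 1 (z = 0.0071 m): B₁ = 9.78×10⁻⁶ T. Loop 2 (z = 0.0236 m): B₂ = 3.58×10⁻⁶ T.
The fields oppose: B = |B₁ − B₂| = 6.20×10⁻⁶ T.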